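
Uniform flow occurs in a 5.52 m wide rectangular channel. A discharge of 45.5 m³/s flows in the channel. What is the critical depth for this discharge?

For a rectangular channel, critical depth y_c = (q²/g)^(1/3) where q = Q/b = 45.5/5.52 = 8.243 m²/s.
So y_c = (8.243²/9.81)^(1/3) = 1.91 m.

y_c = 1.91 m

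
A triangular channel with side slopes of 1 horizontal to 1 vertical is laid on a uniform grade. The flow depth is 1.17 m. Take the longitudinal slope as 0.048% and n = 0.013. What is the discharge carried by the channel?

Q = 1.28 m³/s

For a triangular section with side slope z = 1: A = zy² = 1×1.17² = 1.369 m²; P = 2y√(1+z²) = 2×1.17×1.414 = 3.309 m.
Hydraulic radius R = A/P = 1.369/3.309 = 0.4137 m.
Manning's equation: Q = (1/n) A R^(2/3) S^(1/2) = (1/0.013) × 1.369 × 0.4137^(2/3) × 0.00048^(1/2) = 1.28 m³/s.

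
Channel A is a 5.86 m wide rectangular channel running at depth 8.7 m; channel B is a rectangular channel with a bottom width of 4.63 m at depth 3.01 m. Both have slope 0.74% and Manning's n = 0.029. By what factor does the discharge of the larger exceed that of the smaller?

5.16

Channel A: Flow area A = b·y = 5.86 × 8.7 = 50.98 m². Wetted perimeter P = b + 2y = 5.86 + 2×8.7 = 23.26 m. Hydraulic radius R = A/P = 50.98/23.26 = 2.192 m. Q_A = (1/0.029)·50.98·2.192^(2/3)·√0.0074 = 255.2 m³/s.
Channel B: Flow area A = b·y = 4.63 × 3.01 = 13.94 m². Wetted perimeter P = b + 2y = 4.63 + 2×3.01 = 10.65 m. Hydraulic radius R = A/P = 13.94/10.65 = 1.309 m. Q_B = (1/0.029)·13.94·1.309^(2/3)·√0.0074 = 49.46 m³/s.
The larger discharge is 255.2 m³/s and the smaller is 49.46 m³/s; the ratio is 5.16.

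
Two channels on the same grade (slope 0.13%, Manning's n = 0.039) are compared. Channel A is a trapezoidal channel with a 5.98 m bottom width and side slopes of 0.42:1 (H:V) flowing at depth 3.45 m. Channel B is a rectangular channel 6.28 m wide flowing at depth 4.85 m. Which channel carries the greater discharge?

Channel A: With bottom width b = 5.98 m and side slope z = 0.42: A = (b + zy)y = (5.98 + 0.42×3.45)×3.45 = 25.63 m²; P = b + 2y√(1+z²) = 5.98 + 2×3.45×1.085 = 13.46 m. Hydraulic radius R = A/P = 25.63/13.46 = 1.904 m. Q_A = (1/0.039)·25.63·1.904^(2/3)·√0.0013 = 36.4 m³/s.
Channel B: Flow area A = b·y = 6.28 × 4.85 = 30.46 m². Wetted perimeter P = b + 2y = 6.28 + 2×4.85 = 15.98 m. Hydraulic radius R = A/P = 30.46/15.98 = 1.906 m. Q_B = (1/0.039)·30.46·1.906^(2/3)·√0.0013 = 43.29 m³/s.
Q_A = 36.4 m³/s vs Q_B = 43.29 m³/s, so channel B carries more.

channel B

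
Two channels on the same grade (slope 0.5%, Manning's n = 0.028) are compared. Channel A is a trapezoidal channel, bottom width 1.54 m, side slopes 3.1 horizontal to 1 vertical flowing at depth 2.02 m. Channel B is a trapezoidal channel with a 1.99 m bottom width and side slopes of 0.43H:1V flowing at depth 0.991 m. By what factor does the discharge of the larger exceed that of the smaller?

9.94

Channel A: With bottom width b = 1.54 m and side slope z = 3.1: A = (b + zy)y = (1.54 + 3.1×2.02)×2.02 = 15.76 m²; P = b + 2y√(1+z²) = 1.54 + 2×2.02×3.257 = 14.7 m. Hydraulic radius R = A/P = 15.76/14.7 = 1.072 m. Q_A = (1/0.028)·15.76·1.072^(2/3)·√0.005 = 41.69 m³/s.
Channel B: With bottom width b = 1.99 m and side slope z = 0.43: A = (b + zy)y = (1.99 + 0.43×0.991)×0.991 = 2.394 m²; P = b + 2y√(1+z²) = 1.99 + 2×0.991×1.089 = 4.147 m. Hydraulic radius R = A/P = 2.394/4.147 = 0.5773 m. Q_B = (1/0.028)·2.394·0.5773^(2/3)·√0.005 = 4.192 m³/s.
The larger discharge is 41.69 m³/s and the smaller is 4.192 m³/s; the ratio is 9.94.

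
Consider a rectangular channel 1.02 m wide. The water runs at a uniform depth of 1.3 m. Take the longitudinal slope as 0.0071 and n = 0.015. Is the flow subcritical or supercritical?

subcritical

Flow area A = b·y = 1.02 × 1.3 = 1.326 m². Wetted perimeter P = b + 2y = 1.02 + 2×1.3 = 3.62 m.
Hydraulic radius R = A/P = 1.326/3.62 = 0.3663 m.
V = (1/n) R^(2/3) √S = (1/0.015) × 0.3663^(2/3) × √0.0071 = 2.876 m/s. Hydraulic depth D_h = A/T = 1.326/1.02 = 1.3 m.
Froude number Fr = V/√(g·D_h) = 2.876/√(9.81×1.3) = 0.805, which is less than 1, so the flow is subcritical.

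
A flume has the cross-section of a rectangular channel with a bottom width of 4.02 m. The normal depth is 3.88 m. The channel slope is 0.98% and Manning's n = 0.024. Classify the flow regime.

subcritical

Flow area A = b·y = 4.02 × 3.88 = 15.6 m². Wetted perimeter P = b + 2y = 4.02 + 2×3.88 = 11.78 m.
Hydraulic radius R = A/P = 15.6/11.78 = 1.324 m.
V = (1/n) R^(2/3) √S = (1/0.024) × 1.324^(2/3) × √0.0098 = 4.974 m/s. Hydraulic depth D_h = A/T = 15.6/4.02 = 3.88 m.
Froude number Fr = V/√(g·D_h) = 4.974/√(9.81×3.88) = 0.806, which is less than 1, so the flow is subcritical.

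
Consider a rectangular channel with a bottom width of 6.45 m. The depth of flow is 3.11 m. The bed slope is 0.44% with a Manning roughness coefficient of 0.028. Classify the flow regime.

subcritical

Flow area A = b·y = 6.45 × 3.11 = 20.06 m². Wetted perimeter P = b + 2y = 6.45 + 2×3.11 = 12.67 m.
Hydraulic radius R = A/P = 20.06/12.67 = 1.583 m.
V = (1/n) R^(2/3) √S = (1/0.028) × 1.583^(2/3) × √0.0044 = 3.218 m/s. Hydraulic depth D_h = A/T = 20.06/6.45 = 3.11 m.
Froude number Fr = V/√(g·D_h) = 3.218/√(9.81×3.11) = 0.583, which is less than 1, so the flow is subcritical.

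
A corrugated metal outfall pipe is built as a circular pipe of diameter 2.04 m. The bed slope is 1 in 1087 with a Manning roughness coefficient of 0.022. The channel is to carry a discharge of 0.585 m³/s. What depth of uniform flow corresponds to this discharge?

Manning's equation rearranged: A R^(2/3) = nQ / (1·√S) = 0.022 × 0.585 / (√0.00092) = 0.4243.
At y = 0.717 m: A R^(2/3) = 0.5529 — too large.
At y = 0.533 m: A R^(2/3) = 0.3118 — too small.
At y = 0.624 m: A R^(2/3) = 0.4242 — close enough.

y_n = 0.624 m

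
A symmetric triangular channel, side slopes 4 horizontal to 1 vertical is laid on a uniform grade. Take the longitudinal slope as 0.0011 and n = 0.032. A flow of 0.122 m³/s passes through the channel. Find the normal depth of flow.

Manning's equation rearranged: A R^(2/3) = nQ / (1·√S) = 0.032 × 0.122 / (√0.0011) = 0.1177.
Trying y = 0.402 m: A R^(2/3) = 0.2174 — too large.
Trying y = 0.244 m: A R^(2/3) = 0.05741 — too small.
Trying y = 0.319 m: A R^(2/3) = 0.1173 — matches.

y_n = 0.319 m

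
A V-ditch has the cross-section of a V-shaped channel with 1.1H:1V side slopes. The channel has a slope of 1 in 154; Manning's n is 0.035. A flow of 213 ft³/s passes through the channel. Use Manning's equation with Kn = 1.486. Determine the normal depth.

y_n = 5.82 ft

Manning's equation rearranged: A R^(2/3) = nQ / (1.486·√S) = 0.035 × 213 / (1.486 × √0.006494) = 62.26.
Trying y = 6.4 ft: A R^(2/3) = 80.04 — too large.
Trying y = 4.83 ft: A R^(2/3) = 37.79 — too small.
Trying y = 5.82 ft: A R^(2/3) = 62.13 — close enough.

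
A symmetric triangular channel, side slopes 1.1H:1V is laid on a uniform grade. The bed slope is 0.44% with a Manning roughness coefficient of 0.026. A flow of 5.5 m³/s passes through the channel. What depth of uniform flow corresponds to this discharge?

y_n = 1.65 m

Manning's equation rearranged: A R^(2/3) = nQ / (1·√S) = 0.026 × 5.5 / (√0.0044) = 2.156.
Try y = 1.39 m: A R^(2/3) = 1.364 — short.
Try y = 1.98 m: A R^(2/3) = 3.504 — over.
Try y = 1.65 m: A R^(2/3) = 2.155 — close enough.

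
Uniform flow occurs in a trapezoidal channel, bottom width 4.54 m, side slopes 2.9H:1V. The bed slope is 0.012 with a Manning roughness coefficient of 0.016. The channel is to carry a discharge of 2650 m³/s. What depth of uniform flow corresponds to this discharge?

y_n = 6.81 m

Manning's equation rearranged: A R^(2/3) = nQ / (1·√S) = 0.016 × 2650 / (√0.012) = 387.1.
At y = 4.97 m: A R^(2/3) = 182.1 — too small.
At y = 8.2 m: A R^(2/3) = 607.8 — too large.
At y = 6.81 m: A R^(2/3) = 386.4 — matches.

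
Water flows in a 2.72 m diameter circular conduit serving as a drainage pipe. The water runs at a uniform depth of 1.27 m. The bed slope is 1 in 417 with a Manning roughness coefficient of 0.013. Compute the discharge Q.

For a circular section of diameter D = 2.72 m at depth y = 1.27 m, the central angle is θ = 2 arccos(1 − 2y/D) = 3.009 rad. Then A = (D²/8)(θ − sin θ) = 2.661 m² and P = Dθ/2 = 4.092 m.
Hydraulic radius R = A/P = 2.661/4.092 = 0.6502 m.
Manning's equation: Q = (1/n) A R^(2/3) S^(1/2) = (1/0.013) × 2.661 × 0.6502^(2/3) × 0.002398^(1/2) = 7.52 m³/s.

Q = 7.52 m³/s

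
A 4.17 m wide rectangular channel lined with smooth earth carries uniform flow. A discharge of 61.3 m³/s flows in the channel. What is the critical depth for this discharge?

y_c = 2.8 m

For a rectangular channel, critical depth y_c = (q²/g)^(1/3) where q = Q/b = 61.3/4.17 = 14.7 m²/s.
So y_c = (14.7²/9.81)^(1/3) = 2.8 m.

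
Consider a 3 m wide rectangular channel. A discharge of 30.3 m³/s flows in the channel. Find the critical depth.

y_c = 2.18 m

For a rectangular channel, critical depth y_c = (q²/g)^(1/3) where q = Q/b = 30.3/3 = 10.1 m²/s.
So y_c = (10.1²/9.81)^(1/3) = 2.18 m.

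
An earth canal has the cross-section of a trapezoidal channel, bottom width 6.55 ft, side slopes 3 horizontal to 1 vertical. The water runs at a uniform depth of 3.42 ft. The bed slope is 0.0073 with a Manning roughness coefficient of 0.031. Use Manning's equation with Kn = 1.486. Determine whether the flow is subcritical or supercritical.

subcritical

With bottom width b = 6.55 ft and side slope z = 3: A = (b + zy)y = (6.55 + 3×3.42)×3.42 = 57.49 ft²; P = b + 2y√(1+z²) = 6.55 + 2×3.42×3.162 = 28.18 ft.
Hydraulic radius R = A/P = 57.49/28.18 = 2.04 ft.
V = (1.486/n) R^(2/3) √S = (1.486/0.031) × 2.04^(2/3) × √0.0073 = 6.588 ft/s. Hydraulic depth D_h = A/T = 57.49/27.07 = 2.124 ft.
Froude number Fr = V/√(g·D_h) = 6.588/√(32.2×2.124) = 0.797, which is less than 1, so the flow is subcritical.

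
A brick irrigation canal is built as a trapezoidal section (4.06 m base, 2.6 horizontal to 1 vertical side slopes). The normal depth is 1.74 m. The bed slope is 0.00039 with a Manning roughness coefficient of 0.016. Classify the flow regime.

subcritical

With bottom width b = 4.06 m and side slope z = 2.6: A = (b + zy)y = (4.06 + 2.6×1.74)×1.74 = 14.94 m²; P = b + 2y√(1+z²) = 4.06 + 2×1.74×2.786 = 13.75 m.
Hydraulic radius R = A/P = 14.94/13.75 = 1.086 m.
V = (1/n) R^(2/3) √S = (1/0.016) × 1.086^(2/3) × √0.00039 = 1.304 m/s. Hydraulic depth D_h = A/T = 14.94/13.11 = 1.139 m.
Froude number Fr = V/√(g·D_h) = 1.304/√(9.81×1.139) = 0.39, which is less than 1, so the flow is subcritical.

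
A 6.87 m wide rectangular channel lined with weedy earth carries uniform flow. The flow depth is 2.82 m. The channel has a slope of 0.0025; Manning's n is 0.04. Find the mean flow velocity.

V = 1.67 m/s

Flow area A = b·y = 6.87 × 2.82 = 19.37 m². Wetted perimeter P = b + 2y = 6.87 + 2×2.82 = 12.51 m.
Hydraulic radius R = A/P = 19.37/12.51 = 1.549 m.
From Manning's equation, V = (1/n) R^(2/3) S^(1/2) = (1/0.04) × 1.549^(2/3) × 0.0025^(1/2) = 1.67 m/s.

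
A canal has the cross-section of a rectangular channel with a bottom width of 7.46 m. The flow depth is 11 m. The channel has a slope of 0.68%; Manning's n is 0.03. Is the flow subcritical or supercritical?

subcritical

Flow area A = b·y = 7.46 × 11 = 82.06 m². Wetted perimeter P = b + 2y = 7.46 + 2×11 = 29.46 m.
Hydraulic radius R = A/P = 82.06/29.46 = 2.785 m.
V = (1/n) R^(2/3) √S = (1/0.03) × 2.785^(2/3) × √0.0068 = 5.442 m/s. Hydraulic depth D_h = A/T = 82.06/7.46 = 11 m.
Froude number Fr = V/√(g·D_h) = 5.442/√(9.81×11) = 0.524, which is less than 1, so the flow is subcritical.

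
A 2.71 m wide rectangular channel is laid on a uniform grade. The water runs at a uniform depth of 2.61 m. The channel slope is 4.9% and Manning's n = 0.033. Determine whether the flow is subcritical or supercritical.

Flow area A = b·y = 2.71 × 2.61 = 7.073 m². Wetted perimeter P = b + 2y = 2.71 + 2×2.61 = 7.93 m.
Hydraulic radius R = A/P = 7.073/7.93 = 0.8919 m.
V = (1/n) R^(2/3) √S = (1/0.033) × 0.8919^(2/3) × √0.049 = 6.215 m/s. Hydraulic depth D_h = A/T = 7.073/2.71 = 2.61 m.
Froude number Fr = V/√(g·D_h) = 6.215/√(9.81×2.61) = 1.23, which is greater than 1, so the flow is supercritical.

supercritical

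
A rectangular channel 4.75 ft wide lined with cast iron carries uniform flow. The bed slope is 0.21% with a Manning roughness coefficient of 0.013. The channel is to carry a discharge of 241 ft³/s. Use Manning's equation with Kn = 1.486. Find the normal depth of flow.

y_n = 6.67 ft

Manning's equation rearranged: A R^(2/3) = nQ / (1.486·√S) = 0.013 × 241 / (1.486 × √0.0021) = 46.01.
At y = 8.47 ft: A R^(2/3) = 60.74 — too large.
At y = 6.67 ft: A R^(2/3) = 46.03 — matches.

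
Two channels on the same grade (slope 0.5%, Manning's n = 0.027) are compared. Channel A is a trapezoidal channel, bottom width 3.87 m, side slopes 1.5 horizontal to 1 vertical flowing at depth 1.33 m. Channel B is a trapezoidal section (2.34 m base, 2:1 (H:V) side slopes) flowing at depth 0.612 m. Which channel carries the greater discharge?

channel A

Channel A: With bottom width b = 3.87 m and side slope z = 1.5: A = (b + zy)y = (3.87 + 1.5×1.33)×1.33 = 7.8 m²; P = b + 2y√(1+z²) = 3.87 + 2×1.33×1.803 = 8.665 m. Hydraulic radius R = A/P = 7.8/8.665 = 0.9002 m. Q_A = (1/0.027)·7.8·0.9002^(2/3)·√0.005 = 19.05 m³/s.
Channel B: With bottom width b = 2.34 m and side slope z = 2: A = (b + zy)y = (2.34 + 2×0.612)×0.612 = 2.181 m²; P = b + 2y√(1+z²) = 2.34 + 2×0.612×2.236 = 5.077 m. Hydraulic radius R = A/P = 2.181/5.077 = 0.4296 m. Q_B = (1/0.027)·2.181·0.4296^(2/3)·√0.005 = 3.252 m³/s.
Q_A = 19.05 m³/s vs Q_B = 3.252 m³/s, so channel A carries more.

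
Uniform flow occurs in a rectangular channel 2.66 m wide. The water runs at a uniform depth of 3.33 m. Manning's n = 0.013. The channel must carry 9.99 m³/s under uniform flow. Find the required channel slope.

Flow area A = b·y = 2.66 × 3.33 = 8.858 m². Wetted perimeter P = b + 2y = 2.66 + 2×3.33 = 9.32 m.
Hydraulic radius R = A/P = 8.858/9.32 = 0.9504 m.
From Manning's equation, S = [nQ / (1 A R^(2/3))]² = [0.013 × 9.99 / (1 × 8.858 × 0.9504^(2/3))]² = 0.00023.

S = 0.00023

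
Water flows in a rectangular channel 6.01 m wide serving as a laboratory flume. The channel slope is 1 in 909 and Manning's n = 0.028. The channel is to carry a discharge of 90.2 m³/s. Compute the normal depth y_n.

y_n = 7.6 m

Manning's equation rearranged: A R^(2/3) = nQ / (1·√S) = 0.028 × 90.2 / (√0.0011) = 76.15.
Try y = 6.21 m: A R^(2/3) = 59.74 — short.
Try y = 8.99 m: A R^(2/3) = 92.83 — over.
Try y = 7.6 m: A R^(2/3) = 76.17 — close enough.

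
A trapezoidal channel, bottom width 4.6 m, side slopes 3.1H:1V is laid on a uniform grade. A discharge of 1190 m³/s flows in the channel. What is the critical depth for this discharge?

At critical depth, Q² T / (g A³) = 1, i.e. A³/T = Q²/g = 1190²/9.81 = 144400.
Try y = 5.76 m: A³/T = 53680 — too small.
Try y = 8.69 m: A³/T = 352100 — too large.
Try y = 7.16 m: A³/T = 144200 — ≈ 144400.

y_c = 7.16 m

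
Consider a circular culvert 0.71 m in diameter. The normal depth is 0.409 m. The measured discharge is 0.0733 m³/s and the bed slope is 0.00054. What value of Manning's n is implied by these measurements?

n = 0.025

For a circular section of diameter D = 0.71 m at depth y = 0.409 m, the central angle is θ = 2 arccos(1 − 2y/D) = 3.447 rad. Then A = (D²/8)(θ − sin θ) = 0.2362 m² and P = Dθ/2 = 1.224 m.
Hydraulic radius R = A/P = 0.2362/1.224 = 0.193 m.
Rearranging Manning's equation: n = (1/Q) A R^(2/3) S^(1/2) = (1/0.0733) × 0.2362 × 0.193^(2/3) × √0.00054 = 0.025.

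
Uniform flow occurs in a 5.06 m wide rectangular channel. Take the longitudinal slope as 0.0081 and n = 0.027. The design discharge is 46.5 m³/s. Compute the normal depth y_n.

y_n = 2.4 m

Manning's equation rearranged: A R^(2/3) = nQ / (1·√S) = 0.027 × 46.5 / (√0.0081) = 13.95.
Try y = 2.15 m: A R^(2/3) = 12.03 — short.
Try y = 2.94 m: A R^(2/3) = 18.26 — over.
Try y = 2.4 m: A R^(2/3) = 13.95 — close enough.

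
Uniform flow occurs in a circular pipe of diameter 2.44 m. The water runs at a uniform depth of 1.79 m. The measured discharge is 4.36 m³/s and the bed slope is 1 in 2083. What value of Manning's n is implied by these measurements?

n = 0.015

For a circular section of diameter D = 2.44 m at depth y = 1.79 m, the central angle is θ = 2 arccos(1 − 2y/D) = 4.114 rad. Then A = (D²/8)(θ − sin θ) = 3.676 m² and P = Dθ/2 = 5.019 m.
Hydraulic radius R = A/P = 3.676/5.019 = 0.7325 m.
Rearranging Manning's equation: n = (1/Q) A R^(2/3) S^(1/2) = (1/4.36) × 3.676 × 0.7325^(2/3) × √0.0004801 = 0.015.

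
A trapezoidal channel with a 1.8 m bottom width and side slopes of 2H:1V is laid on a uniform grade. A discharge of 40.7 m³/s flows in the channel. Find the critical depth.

y_c = 2.03 m

At critical depth, Q² T / (g A³) = 1, i.e. A³/T = Q²/g = 40.7²/9.81 = 168.9.
Trying y = 2.43 m: A³/T = 368 — too large.
Trying y = 2.03 m: A³/T = 169.7 — close enough.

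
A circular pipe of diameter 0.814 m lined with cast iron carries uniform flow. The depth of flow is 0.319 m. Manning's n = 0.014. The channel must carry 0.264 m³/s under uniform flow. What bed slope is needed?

For a circular section of diameter D = 0.814 m at depth y = 0.319 m, the central angle is θ = 2 arccos(1 − 2y/D) = 2.706 rad. Then A = (D²/8)(θ − sin θ) = 0.1891 m² and P = Dθ/2 = 1.101 m.
Hydraulic radius R = A/P = 0.1891/1.101 = 0.1717 m.
From Manning's equation, S = [nQ / (1 A R^(2/3))]² = [0.014 × 0.264 / (1 × 0.1891 × 0.1717^(2/3))]² = 0.004.

S = 0.004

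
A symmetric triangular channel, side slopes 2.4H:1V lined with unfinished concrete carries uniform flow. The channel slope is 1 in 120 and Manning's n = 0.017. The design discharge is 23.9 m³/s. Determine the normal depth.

y_n = 1.53 m

Manning's equation rearranged: A R^(2/3) = nQ / (1·√S) = 0.017 × 23.9 / (√0.008333) = 4.451.
Trying y = 1.32 m: A R^(2/3) = 3.005 — too small.
Trying y = 1.8 m: A R^(2/3) = 6.872 — too large.
Trying y = 1.53 m: A R^(2/3) = 4.455 — close enough.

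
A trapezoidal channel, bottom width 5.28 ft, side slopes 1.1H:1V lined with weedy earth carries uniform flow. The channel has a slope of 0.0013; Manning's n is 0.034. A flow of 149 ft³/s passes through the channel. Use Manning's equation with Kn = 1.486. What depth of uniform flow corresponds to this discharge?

y_n = 4.77 ft

Manning's equation rearranged: A R^(2/3) = nQ / (1.486·√S) = 0.034 × 149 / (1.486 × √0.0013) = 94.55.
Trying y = 4.15 ft: A R^(2/3) = 71.58 — too small.
Trying y = 4.77 ft: A R^(2/3) = 94.46 — ≈ 94.55.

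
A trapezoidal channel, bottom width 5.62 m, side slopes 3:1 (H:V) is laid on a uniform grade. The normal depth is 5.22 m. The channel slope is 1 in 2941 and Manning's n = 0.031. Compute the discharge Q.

With bottom width b = 5.62 m and side slope z = 3: A = (b + zy)y = (5.62 + 3×5.22)×5.22 = 111.1 m²; P = b + 2y√(1+z²) = 5.62 + 2×5.22×3.162 = 38.63 m.
Hydraulic radius R = A/P = 111.1/38.63 = 2.875 m.
Manning's equation: Q = (1/n) A R^(2/3) S^(1/2) = (1/0.031) × 111.1 × 2.875^(2/3) × 0.00034^(1/2) = 134 m³/s.

Q = 134 m³/s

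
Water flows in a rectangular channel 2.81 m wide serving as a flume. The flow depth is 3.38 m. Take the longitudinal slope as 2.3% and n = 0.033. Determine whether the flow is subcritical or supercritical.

Flow area A = b·y = 2.81 × 3.38 = 9.498 m². Wetted perimeter P = b + 2y = 2.81 + 2×3.38 = 9.57 m.
Hydraulic radius R = A/P = 9.498/9.57 = 0.9925 m.
V = (1/n) R^(2/3) √S = (1/0.033) × 0.9925^(2/3) × √0.023 = 4.573 m/s. Hydraulic depth D_h = A/T = 9.498/2.81 = 3.38 m.
Froude number Fr = V/√(g·D_h) = 4.573/√(9.81×3.38) = 0.794, which is less than 1, so the flow is subcritical.

subcritical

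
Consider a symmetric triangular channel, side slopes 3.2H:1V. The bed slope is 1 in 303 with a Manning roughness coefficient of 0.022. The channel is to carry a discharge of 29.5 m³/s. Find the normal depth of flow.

Manning's equation rearranged: A R^(2/3) = nQ / (1·√S) = 0.022 × 29.5 / (√0.0033) = 11.3.
Try y = 2.38 m: A R^(2/3) = 19.73 — too large.
Try y = 1.49 m: A R^(2/3) = 5.66 — too small.
Try y = 1.93 m: A R^(2/3) = 11.28 — ≈ 11.3.

y_n = 1.93 m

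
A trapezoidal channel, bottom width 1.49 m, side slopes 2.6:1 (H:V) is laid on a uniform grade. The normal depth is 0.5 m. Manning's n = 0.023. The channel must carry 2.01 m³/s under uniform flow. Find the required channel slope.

With bottom width b = 1.49 m and side slope z = 2.6: A = (b + zy)y = (1.49 + 2.6×0.5)×0.5 = 1.395 m²; P = b + 2y√(1+z²) = 1.49 + 2×0.5×2.786 = 4.276 m.
Hydraulic radius R = A/P = 1.395/4.276 = 0.3263 m.
From Manning's equation, S = [nQ / (1 A R^(2/3))]² = [0.023 × 2.01 / (1 × 1.395 × 0.3263^(2/3))]² = 0.00489.

S = 0.00489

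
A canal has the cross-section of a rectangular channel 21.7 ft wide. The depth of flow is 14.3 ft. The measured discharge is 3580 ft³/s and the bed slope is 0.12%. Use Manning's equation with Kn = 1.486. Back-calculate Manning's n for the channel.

n = 0.015

Flow area A = b·y = 21.7 × 14.3 = 310.3 ft². Wetted perimeter P = b + 2y = 21.7 + 2×14.3 = 50.3 ft.
Hydraulic radius R = A/P = 310.3/50.3 = 6.169 ft.
Rearranging Manning's equation: n = (1.486/Q) A R^(2/3) S^(1/2) = (1.486/3580) × 310.3 × 6.169^(2/3) × √0.0012 = 0.015.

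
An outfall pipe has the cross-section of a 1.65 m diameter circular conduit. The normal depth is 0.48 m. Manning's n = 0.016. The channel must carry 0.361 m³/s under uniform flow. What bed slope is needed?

For a circular section of diameter D = 1.65 m at depth y = 0.48 m, the central angle is θ = 2 arccos(1 − 2y/D) = 2.279 rad. Then A = (D²/8)(θ − sin θ) = 0.5169 m² and P = Dθ/2 = 1.88 m.
Hydraulic radius R = A/P = 0.5169/1.88 = 0.275 m.
From Manning's equation, S = [nQ / (1 A R^(2/3))]² = [0.016 × 0.361 / (1 × 0.5169 × 0.275^(2/3))]² = 0.000698.

S = 0.000698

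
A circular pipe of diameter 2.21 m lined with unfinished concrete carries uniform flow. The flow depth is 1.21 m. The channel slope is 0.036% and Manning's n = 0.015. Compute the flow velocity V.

For a circular section of diameter D = 2.21 m at depth y = 1.21 m, the central angle is θ = 2 arccos(1 − 2y/D) = 3.332 rad. Then A = (D²/8)(θ − sin θ) = 2.15 m² and P = Dθ/2 = 3.682 m.
Hydraulic radius R = A/P = 2.15/3.682 = 0.5839 m.
From Manning's equation, V = (1/n) R^(2/3) S^(1/2) = (1/0.015) × 0.5839^(2/3) × 0.00036^(1/2) = 0.884 m/s.

V = 0.884 m/s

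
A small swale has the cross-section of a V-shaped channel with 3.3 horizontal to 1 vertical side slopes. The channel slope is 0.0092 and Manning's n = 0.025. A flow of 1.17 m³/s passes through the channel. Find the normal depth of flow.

Manning's equation rearranged: A R^(2/3) = nQ / (1·√S) = 0.025 × 1.17 / (√0.0092) = 0.305.
Trying y = 0.564 m: A R^(2/3) = 0.4384 — too large.
Trying y = 0.353 m: A R^(2/3) = 0.1257 — too small.
Trying y = 0.492 m: A R^(2/3) = 0.3046 — close enough.

y_n = 0.492 m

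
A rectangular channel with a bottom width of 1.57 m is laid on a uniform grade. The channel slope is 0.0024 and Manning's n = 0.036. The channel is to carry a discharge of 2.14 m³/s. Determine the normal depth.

Manning's equation rearranged: A R^(2/3) = nQ / (1·√S) = 0.036 × 2.14 / (√0.0024) = 1.573.
At y = 1.35 m: A R^(2/3) = 1.329 — too small.
At y = 1.81 m: A R^(2/3) = 1.902 — too large.
At y = 1.55 m: A R^(2/3) = 1.576 — matches.

y_n = 1.55 m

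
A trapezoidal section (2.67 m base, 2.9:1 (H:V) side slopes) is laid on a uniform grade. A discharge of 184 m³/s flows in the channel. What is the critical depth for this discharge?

y_c = 3.4 m

At critical depth, Q² T / (g A³) = 1, i.e. A³/T = Q²/g = 184²/9.81 = 3451.
At y = 2.88 m: A³/T = 1651 — short.
At y = 4.1 m: A³/T = 8043 — over.
At y = 3.4 m: A³/T = 3453 — close enough.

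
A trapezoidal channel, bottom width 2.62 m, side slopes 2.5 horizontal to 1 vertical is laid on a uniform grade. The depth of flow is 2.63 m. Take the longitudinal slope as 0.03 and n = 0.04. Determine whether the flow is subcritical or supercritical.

supercritical

With bottom width b = 2.62 m and side slope z = 2.5: A = (b + zy)y = (2.62 + 2.5×2.63)×2.63 = 24.18 m²; P = b + 2y√(1+z²) = 2.62 + 2×2.63×2.693 = 16.78 m.
Hydraulic radius R = A/P = 24.18/16.78 = 1.441 m.
V = (1/n) R^(2/3) √S = (1/0.04) × 1.441^(2/3) × √0.03 = 5.524 m/s. Hydraulic depth D_h = A/T = 24.18/15.77 = 1.533 m.
Froude number Fr = V/√(g·D_h) = 5.524/√(9.81×1.533) = 1.42, which is greater than 1, so the flow is supercritical.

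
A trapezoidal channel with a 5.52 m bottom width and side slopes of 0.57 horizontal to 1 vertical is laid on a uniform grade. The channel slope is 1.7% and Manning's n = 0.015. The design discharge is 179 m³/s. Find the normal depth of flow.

y_n = 2.33 m

Manning's equation rearranged: A R^(2/3) = nQ / (1·√S) = 0.015 × 179 / (√0.017) = 20.59.
Trying y = 1.63 m: A R^(2/3) = 11.43 — low.
Trying y = 2.33 m: A R^(2/3) = 20.59 — ≈ 20.59.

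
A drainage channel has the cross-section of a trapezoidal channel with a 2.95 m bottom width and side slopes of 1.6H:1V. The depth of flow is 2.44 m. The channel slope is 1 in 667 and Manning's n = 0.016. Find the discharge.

With bottom width b = 2.95 m and side slope z = 1.6: A = (b + zy)y = (2.95 + 1.6×2.44)×2.44 = 16.72 m²; P = b + 2y√(1+z²) = 2.95 + 2×2.44×1.887 = 12.16 m.
Hydraulic radius R = A/P = 16.72/12.16 = 1.376 m.
Manning's equation: Q = (1/n) A R^(2/3) S^(1/2) = (1/0.016) × 16.72 × 1.376^(2/3) × 0.001499^(1/2) = 50.1 m³/s.

Q = 50.1 m³/s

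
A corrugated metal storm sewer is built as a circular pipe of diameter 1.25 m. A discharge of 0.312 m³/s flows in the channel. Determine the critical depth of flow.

At critical depth, Q² T / (g A³) = 1, i.e. A³/T = Q²/g = 0.312²/9.81 = 0.009923.
Trying y = 0.37 m: A³/T = 0.0246 — high.
Trying y = 0.246 m: A³/T = 0.005007 — low.
Trying y = 0.293 m: A³/T = 0.009922 — matches.

y_c = 0.293 m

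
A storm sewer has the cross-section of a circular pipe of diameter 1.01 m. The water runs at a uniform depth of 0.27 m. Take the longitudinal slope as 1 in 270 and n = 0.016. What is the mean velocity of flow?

For a circular section of diameter D = 1.01 m at depth y = 0.27 m, the central angle is θ = 2 arccos(1 − 2y/D) = 2.174 rad. Then A = (D²/8)(θ − sin θ) = 0.1721 m² and P = Dθ/2 = 1.098 m.
Hydraulic radius R = A/P = 0.1721/1.098 = 0.1568 m.
From Manning's equation, V = (1/n) R^(2/3) S^(1/2) = (1/0.016) × 0.1568^(2/3) × 0.003704^(1/2) = 1.11 m/s.

V = 1.11 m/s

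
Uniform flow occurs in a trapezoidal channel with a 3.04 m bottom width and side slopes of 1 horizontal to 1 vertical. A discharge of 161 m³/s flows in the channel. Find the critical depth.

y_c = 4.28 m

At critical depth, Q² T / (g A³) = 1, i.e. A³/T = Q²/g = 161²/9.81 = 2642.
Try y = 3.15 m: A³/T = 793.7 — short.
Try y = 4.92 m: A³/T = 4664 — over.
Try y = 4.28 m: A³/T = 2651 — close enough.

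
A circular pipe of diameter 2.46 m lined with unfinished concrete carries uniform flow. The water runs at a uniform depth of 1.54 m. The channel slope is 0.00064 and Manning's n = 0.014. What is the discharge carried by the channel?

For a circular section of diameter D = 2.46 m at depth y = 1.54 m, the central angle is θ = 2 arccos(1 − 2y/D) = 3.651 rad. Then A = (D²/8)(θ − sin θ) = 3.131 m² and P = Dθ/2 = 4.491 m.
Hydraulic radius R = A/P = 3.131/4.491 = 0.6972 m.
Manning's equation: Q = (1/n) A R^(2/3) S^(1/2) = (1/0.014) × 3.131 × 0.6972^(2/3) × 0.00064^(1/2) = 4.45 m³/s.

Q = 4.45 m³/s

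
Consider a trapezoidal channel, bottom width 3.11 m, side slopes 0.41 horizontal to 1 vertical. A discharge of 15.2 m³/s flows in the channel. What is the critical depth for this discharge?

At critical depth, Q² T / (g A³) = 1, i.e. A³/T = Q²/g = 15.2²/9.81 = 23.55.
At y = 1.14 m: A³/T = 16.77 — low.
At y = 1.46 m: A³/T = 36.85 — high.
At y = 1.27 m: A³/T = 23.61 — ≈ 23.55.

y_c = 1.27 m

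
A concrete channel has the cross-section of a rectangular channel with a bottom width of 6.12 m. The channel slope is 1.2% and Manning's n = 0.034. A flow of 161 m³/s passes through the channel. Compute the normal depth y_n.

y_n = 5.26 m

Manning's equation rearranged: A R^(2/3) = nQ / (1·√S) = 0.034 × 161 / (√0.012) = 49.97.
At y = 4.15 m: A R^(2/3) = 37.04 — short.
At y = 6.65 m: A R^(2/3) = 66.65 — over.
At y = 5.26 m: A R^(2/3) = 49.98 — ≈ 49.97.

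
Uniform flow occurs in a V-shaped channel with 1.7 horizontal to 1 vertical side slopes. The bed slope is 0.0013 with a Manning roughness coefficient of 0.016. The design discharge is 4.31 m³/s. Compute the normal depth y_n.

Manning's equation rearranged: A R^(2/3) = nQ / (1·√S) = 0.016 × 4.31 / (√0.0013) = 1.913.
Trying y = 1.05 m: A R^(2/3) = 1.105 — low.
Trying y = 1.54 m: A R^(2/3) = 3.068 — high.
Trying y = 1.29 m: A R^(2/3) = 1.913 — close enough.

y_n = 1.29 m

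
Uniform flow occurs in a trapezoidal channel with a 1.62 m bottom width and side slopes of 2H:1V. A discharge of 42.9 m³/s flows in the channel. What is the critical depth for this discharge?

At critical depth, Q² T / (g A³) = 1, i.e. A³/T = Q²/g = 42.9²/9.81 = 187.6.
At y = 2.39 m: A³/T = 320.1 — over.
At y = 1.45 m: A³/T = 37.94 — short.
At y = 2.11 m: A³/T = 186 — ≈ 187.6.

y_c = 2.11 m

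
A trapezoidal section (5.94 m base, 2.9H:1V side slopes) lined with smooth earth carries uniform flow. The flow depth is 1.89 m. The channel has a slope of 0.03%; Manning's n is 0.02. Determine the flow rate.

Q = 21.5 m³/s

With bottom width b = 5.94 m and side slope z = 2.9: A = (b + zy)y = (5.94 + 2.9×1.89)×1.89 = 21.59 m²; P = b + 2y√(1+z²) = 5.94 + 2×1.89×3.068 = 17.54 m.
Hydraulic radius R = A/P = 21.59/17.54 = 1.231 m.
Manning's equation: Q = (1/n) A R^(2/3) S^(1/2) = (1/0.02) × 21.59 × 1.231^(2/3) × 0.0003^(1/2) = 21.5 m³/s.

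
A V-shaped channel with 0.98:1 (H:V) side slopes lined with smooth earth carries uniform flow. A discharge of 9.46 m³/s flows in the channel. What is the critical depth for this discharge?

y_c = 1.8 m

At critical depth, Q² T / (g A³) = 1, i.e. A³/T = Q²/g = 9.46²/9.81 = 9.122.
Trying y = 1.6 m: A³/T = 5.035 — too small.
Trying y = 2.13 m: A³/T = 21.05 — too large.
Trying y = 1.8 m: A³/T = 9.074 — matches.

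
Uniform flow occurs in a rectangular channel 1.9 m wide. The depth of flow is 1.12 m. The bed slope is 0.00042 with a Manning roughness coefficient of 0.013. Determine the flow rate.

Flow area A = b·y = 1.9 × 1.12 = 2.128 m². Wetted perimeter P = b + 2y = 1.9 + 2×1.12 = 4.14 m.
Hydraulic radius R = A/P = 2.128/4.14 = 0.514 m.
Manning's equation: Q = (1/n) A R^(2/3) S^(1/2) = (1/0.013) × 2.128 × 0.514^(2/3) × 0.00042^(1/2) = 2.15 m³/s.

Q = 2.15 m³/s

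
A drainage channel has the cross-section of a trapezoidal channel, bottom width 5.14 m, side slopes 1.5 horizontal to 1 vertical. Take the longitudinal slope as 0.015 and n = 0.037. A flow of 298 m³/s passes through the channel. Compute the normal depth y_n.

y_n = 4.31 m

Manning's equation rearranged: A R^(2/3) = nQ / (1·√S) = 0.037 × 298 / (√0.015) = 90.03.
At y = 5.32 m: A R^(2/3) = 141 — high.
At y = 3.51 m: A R^(2/3) = 58.98 — low.
At y = 4.31 m: A R^(2/3) = 90.12 — ≈ 90.03.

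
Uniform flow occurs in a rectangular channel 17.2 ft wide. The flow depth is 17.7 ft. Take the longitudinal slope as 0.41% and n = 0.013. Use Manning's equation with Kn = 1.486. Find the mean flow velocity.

Flow area A = b·y = 17.2 × 17.7 = 304.4 ft². Wetted perimeter P = b + 2y = 17.2 + 2×17.7 = 52.6 ft.
Hydraulic radius R = A/P = 304.4/52.6 = 5.788 ft.
From Manning's equation, V = (1.486/n) R^(2/3) S^(1/2) = (1.486/0.013) × 5.788^(2/3) × 0.0041^(1/2) = 23.6 ft/s.

V = 23.6 ft/s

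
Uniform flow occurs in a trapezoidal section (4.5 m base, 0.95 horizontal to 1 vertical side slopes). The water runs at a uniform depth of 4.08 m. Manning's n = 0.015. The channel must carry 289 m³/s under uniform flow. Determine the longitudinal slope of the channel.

With bottom width b = 4.5 m and side slope z = 0.95: A = (b + zy)y = (4.5 + 0.95×4.08)×4.08 = 34.17 m²; P = b + 2y√(1+z²) = 4.5 + 2×4.08×1.379 = 15.76 m.
Hydraulic radius R = A/P = 34.17/15.76 = 2.169 m.
From Manning's equation, S = [nQ / (1 A R^(2/3))]² = [0.015 × 289 / (1 × 34.17 × 2.169^(2/3))]² = 0.00573.

S = 0.00573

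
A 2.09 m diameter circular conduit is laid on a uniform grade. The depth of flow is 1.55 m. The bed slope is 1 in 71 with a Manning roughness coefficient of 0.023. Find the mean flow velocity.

V = 3.79 m/s

For a circular section of diameter D = 2.09 m at depth y = 1.55 m, the central angle is θ = 2 arccos(1 − 2y/D) = 4.15 rad. Then A = (D²/8)(θ − sin θ) = 2.728 m² and P = Dθ/2 = 4.337 m.
Hydraulic radius R = A/P = 2.728/4.337 = 0.629 m.
From Manning's equation, V = (1/n) R^(2/3) S^(1/2) = (1/0.023) × 0.629^(2/3) × 0.01408^(1/2) = 3.79 m/s.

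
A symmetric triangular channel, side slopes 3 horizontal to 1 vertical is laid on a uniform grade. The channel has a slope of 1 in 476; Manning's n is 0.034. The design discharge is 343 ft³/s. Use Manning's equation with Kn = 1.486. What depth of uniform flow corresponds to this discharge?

Manning's equation rearranged: A R^(2/3) = nQ / (1.486·√S) = 0.034 × 343 / (1.486 × √0.002101) = 171.2.
Trying y = 6.09 ft: A R^(2/3) = 225.7 — high.
Trying y = 5.49 ft: A R^(2/3) = 171.1 — close enough.

y_n = 5.49 ft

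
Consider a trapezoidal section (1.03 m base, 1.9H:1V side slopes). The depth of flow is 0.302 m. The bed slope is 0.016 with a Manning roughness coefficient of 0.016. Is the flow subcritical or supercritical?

With bottom width b = 1.03 m and side slope z = 1.9: A = (b + zy)y = (1.03 + 1.9×0.302)×0.302 = 0.4843 m²; P = b + 2y√(1+z²) = 1.03 + 2×0.302×2.147 = 2.327 m.
Hydraulic radius R = A/P = 0.4843/2.327 = 0.2082 m.
V = (1/n) R^(2/3) √S = (1/0.016) × 0.2082^(2/3) × √0.016 = 2.777 m/s. Hydraulic depth D_h = A/T = 0.4843/2.178 = 0.2224 m.
Froude number Fr = V/√(g·D_h) = 2.777/√(9.81×0.2224) = 1.88, which is greater than 1, so the flow is supercritical.

supercritical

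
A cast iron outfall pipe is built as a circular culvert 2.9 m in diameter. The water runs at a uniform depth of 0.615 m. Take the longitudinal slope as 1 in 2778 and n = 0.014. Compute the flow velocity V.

V = 0.696 m/s

For a circular section of diameter D = 2.9 m at depth y = 0.615 m, the central angle is θ = 2 arccos(1 − 2y/D) = 1.914 rad. Then A = (D²/8)(θ − sin θ) = 1.023 m² and P = Dθ/2 = 2.776 m.
Hydraulic radius R = A/P = 1.023/2.776 = 0.3684 m.
From Manning's equation, V = (1/n) R^(2/3) S^(1/2) = (1/0.014) × 0.3684^(2/3) × 0.00036^(1/2) = 0.696 m/s.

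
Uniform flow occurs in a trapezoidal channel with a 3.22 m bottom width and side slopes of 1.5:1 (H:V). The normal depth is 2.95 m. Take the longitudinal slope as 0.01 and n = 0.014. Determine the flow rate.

With bottom width b = 3.22 m and side slope z = 1.5: A = (b + zy)y = (3.22 + 1.5×2.95)×2.95 = 22.55 m²; P = b + 2y√(1+z²) = 3.22 + 2×2.95×1.803 = 13.86 m.
Hydraulic radius R = A/P = 22.55/13.86 = 1.628 m.
Manning's equation: Q = (1/n) A R^(2/3) S^(1/2) = (1/0.014) × 22.55 × 1.628^(2/3) × 0.01^(1/2) = 223 m³/s.

Q = 223 m³/s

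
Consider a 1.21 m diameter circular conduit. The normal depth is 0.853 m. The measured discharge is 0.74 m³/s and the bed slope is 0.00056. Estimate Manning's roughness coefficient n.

For a circular section of diameter D = 1.21 m at depth y = 0.853 m, the central angle is θ = 2 arccos(1 − 2y/D) = 3.986 rad. Then A = (D²/8)(θ − sin θ) = 0.8664 m² and P = Dθ/2 = 2.412 m.
Hydraulic radius R = A/P = 0.8664/2.412 = 0.3592 m.
Rearranging Manning's equation: n = (1/Q) A R^(2/3) S^(1/2) = (1/0.74) × 0.8664 × 0.3592^(2/3) × √0.00056 = 0.014.

n = 0.014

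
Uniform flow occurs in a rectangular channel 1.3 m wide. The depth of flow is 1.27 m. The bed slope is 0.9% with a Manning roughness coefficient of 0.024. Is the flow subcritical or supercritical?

Flow area A = b·y = 1.3 × 1.27 = 1.651 m². Wetted perimeter P = b + 2y = 1.3 + 2×1.27 = 3.84 m.
Hydraulic radius R = A/P = 1.651/3.84 = 0.4299 m.
V = (1/n) R^(2/3) √S = (1/0.024) × 0.4299^(2/3) × √0.009 = 2.252 m/s. Hydraulic depth D_h = A/T = 1.651/1.3 = 1.27 m.
Froude number Fr = V/√(g·D_h) = 2.252/√(9.81×1.27) = 0.638, which is less than 1, so the flow is subcritical.

subcritical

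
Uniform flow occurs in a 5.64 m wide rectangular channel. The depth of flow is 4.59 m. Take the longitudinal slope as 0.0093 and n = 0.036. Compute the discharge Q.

Flow area A = b·y = 5.64 × 4.59 = 25.89 m². Wetted perimeter P = b + 2y = 5.64 + 2×4.59 = 14.82 m.
Hydraulic radius R = A/P = 25.89/14.82 = 1.747 m.
Manning's equation: Q = (1/n) A R^(2/3) S^(1/2) = (1/0.036) × 25.89 × 1.747^(2/3) × 0.0093^(1/2) = 101 m³/s.

Q = 101 m³/s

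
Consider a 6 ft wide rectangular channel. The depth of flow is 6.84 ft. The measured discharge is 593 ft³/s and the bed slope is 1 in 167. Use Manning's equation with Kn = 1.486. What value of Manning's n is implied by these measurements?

n = 0.013

Flow area A = b·y = 6 × 6.84 = 41.04 ft². Wetted perimeter P = b + 2y = 6 + 2×6.84 = 19.68 ft.
Hydraulic radius R = A/P = 41.04/19.68 = 2.085 ft.
Rearranging Manning's equation: n = (1.486/Q) A R^(2/3) S^(1/2) = (1.486/593) × 41.04 × 2.085^(2/3) × √0.005988 = 0.013.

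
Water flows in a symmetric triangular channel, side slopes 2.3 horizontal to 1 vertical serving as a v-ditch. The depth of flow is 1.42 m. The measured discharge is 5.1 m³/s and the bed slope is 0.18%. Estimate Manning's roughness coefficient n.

For a triangular section with side slope z = 2.3: A = zy² = 2.3×1.42² = 4.638 m²; P = 2y√(1+z²) = 2×1.42×2.508 = 7.123 m.
Hydraulic radius R = A/P = 4.638/7.123 = 0.6511 m.
Rearranging Manning's equation: n = (1/Q) A R^(2/3) S^(1/2) = (1/5.1) × 4.638 × 0.6511^(2/3) × √0.0018 = 0.029.

n = 0.029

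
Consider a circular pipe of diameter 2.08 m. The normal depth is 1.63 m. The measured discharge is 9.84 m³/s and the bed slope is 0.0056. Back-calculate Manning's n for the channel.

For a circular section of diameter D = 2.08 m at depth y = 1.63 m, the central angle is θ = 2 arccos(1 − 2y/D) = 4.348 rad. Then A = (D²/8)(θ − sin θ) = 2.857 m² and P = Dθ/2 = 4.522 m.
Hydraulic radius R = A/P = 2.857/4.522 = 0.6317 m.
Rearranging Manning's equation: n = (1/Q) A R^(2/3) S^(1/2) = (1/9.84) × 2.857 × 0.6317^(2/3) × √0.0056 = 0.016.

n = 0.016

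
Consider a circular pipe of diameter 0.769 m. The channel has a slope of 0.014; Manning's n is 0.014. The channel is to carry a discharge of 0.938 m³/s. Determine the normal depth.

y_n = 0.482 m

Manning's equation rearranged: A R^(2/3) = nQ / (1·√S) = 0.014 × 0.938 / (√0.014) = 0.111.
Trying y = 0.406 m: A R^(2/3) = 0.08474 — low.
Trying y = 0.482 m: A R^(2/3) = 0.111 — close enough.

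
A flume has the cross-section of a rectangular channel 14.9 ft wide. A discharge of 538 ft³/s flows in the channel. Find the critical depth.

For a rectangular channel, critical depth y_c = (q²/g)^(1/3) where q = Q/b = 538/14.9 = 36.11 ft²/s.
So y_c = (36.11²/32.2)^(1/3) = 3.43 ft.

y_c = 3.43 ft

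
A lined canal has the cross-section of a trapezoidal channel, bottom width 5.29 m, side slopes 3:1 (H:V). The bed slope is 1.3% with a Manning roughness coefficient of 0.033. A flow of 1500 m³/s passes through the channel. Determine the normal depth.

y_n = 6.95 m

Manning's equation rearranged: A R^(2/3) = nQ / (1·√S) = 0.033 × 1500 / (√0.013) = 434.1.
Trying y = 7.78 m: A R^(2/3) = 569.4 — too large.
Trying y = 5.08 m: A R^(2/3) = 206.6 — too small.
Trying y = 6.95 m: A R^(2/3) = 433.7 — matches.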